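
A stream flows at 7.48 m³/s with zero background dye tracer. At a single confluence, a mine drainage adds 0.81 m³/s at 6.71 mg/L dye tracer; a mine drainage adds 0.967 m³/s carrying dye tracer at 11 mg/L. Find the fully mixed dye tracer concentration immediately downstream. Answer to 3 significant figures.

Mass balance: C = (7.480·0 + 0.8100·6.710 + 0.9670·11.00) / 9.257 = 16.07/9.257 = 1.736 mg/L.

1.74 mg/L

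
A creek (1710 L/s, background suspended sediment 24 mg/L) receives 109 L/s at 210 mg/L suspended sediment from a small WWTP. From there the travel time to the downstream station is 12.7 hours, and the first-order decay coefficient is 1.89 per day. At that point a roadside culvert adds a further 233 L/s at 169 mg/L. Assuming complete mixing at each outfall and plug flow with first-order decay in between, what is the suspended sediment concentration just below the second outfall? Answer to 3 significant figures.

Mass balance: C = (1710·24.00 + 109.0·210.0) / 1819 = 63930/1819 = 35.15 mg/L; combined flow 1819 L/s.
After decay, C = 35.15 × e^(−kt) = 35.15 × 0.3678 = 12.93 mg/L.
Second outfall: C = (1819·12.93 + 233.0·169.0)/2052 = 30.65 mg/L.

30.6 mg/L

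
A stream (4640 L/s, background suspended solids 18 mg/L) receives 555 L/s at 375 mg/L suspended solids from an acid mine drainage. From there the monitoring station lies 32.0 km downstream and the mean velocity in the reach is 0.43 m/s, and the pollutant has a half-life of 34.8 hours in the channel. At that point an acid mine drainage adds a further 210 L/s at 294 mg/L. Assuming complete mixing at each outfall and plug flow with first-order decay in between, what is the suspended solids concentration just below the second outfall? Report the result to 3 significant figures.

47.2 mg/L

Conservation of mass: C = (4640·18.00 + 555.0·375.0) / 5195 = 291600/5195 = 56.14 mg/L; combined flow 5195 L/s.
Travel time t = 32.0·1000 / 0.43 = 74420 s = 20.67 h.
Half-life 34.8 h → k = ln 2 / 34.8 = 0.01992 h⁻¹ = 0.4780 d⁻¹.
First-order decay: C = 56.14·exp(−k·t) = 56.14·0.6625 = 37.19 mg/L.
Second outfall: C = (5195·37.19 + 210.0·294.0)/5405 = 47.17 mg/L.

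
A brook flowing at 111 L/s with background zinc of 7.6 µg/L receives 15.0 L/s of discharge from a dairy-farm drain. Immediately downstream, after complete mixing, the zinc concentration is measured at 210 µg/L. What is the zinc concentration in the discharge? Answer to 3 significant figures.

1710 µg/L

Mass balance: 111.0·7.600 + 15.00·Cₑ = 126.0·210.0
→ Cₑ = (126.0·210.0 − 111.0·7.600) / 15.00 = 1708 µg/L.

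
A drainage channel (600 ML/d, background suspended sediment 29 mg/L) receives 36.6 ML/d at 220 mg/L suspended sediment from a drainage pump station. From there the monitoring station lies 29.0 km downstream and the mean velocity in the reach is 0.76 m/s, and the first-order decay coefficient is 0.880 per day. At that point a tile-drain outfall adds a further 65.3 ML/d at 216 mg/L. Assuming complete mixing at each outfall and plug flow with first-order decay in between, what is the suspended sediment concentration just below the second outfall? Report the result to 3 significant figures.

44.7 mg/L

Mixed concentration C = ΣQC/ΣQ = (600.0·29.00 + 36.60·220.0) / 636.6 = 25450/636.6 = 39.98 mg/L; combined flow 636.6 ML/d.
Travel time t = 29.0·1000 / 0.76 = 38160 s = 10.60 h.
First-order decay: C = 39.98·exp(−k·t) = 39.98·0.6780 = 27.11 mg/L.
Second outfall: C = (636.6·27.11 + 65.30·216.0)/701.9 = 44.68 mg/L.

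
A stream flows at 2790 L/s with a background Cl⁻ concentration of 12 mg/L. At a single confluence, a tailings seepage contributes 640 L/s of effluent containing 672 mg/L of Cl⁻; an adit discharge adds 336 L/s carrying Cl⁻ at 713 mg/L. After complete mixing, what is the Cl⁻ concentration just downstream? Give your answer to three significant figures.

Mixed concentration C = ΣQC/ΣQ = (2790·12.00 + 640.0·672.0 + 336.0·713.0) / 3766 = 703100/3766 = 186.7 mg/L.

187 mg/L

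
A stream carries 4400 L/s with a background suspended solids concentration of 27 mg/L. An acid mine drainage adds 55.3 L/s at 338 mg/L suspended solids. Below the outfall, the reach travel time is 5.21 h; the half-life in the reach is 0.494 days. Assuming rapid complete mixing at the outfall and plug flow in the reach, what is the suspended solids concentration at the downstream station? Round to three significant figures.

22.8 mg/L

Mass balance: C = (4400·27.00 + 55.30·338.0) / 4455 = 137500/4455 = 30.86 mg/L.
Half-life 0.494 d → k = ln 2 / 0.494 = 1.403 d⁻¹.
After decay, C = 30.86 × e^(−kt) = 30.86 × 0.7374 = 22.76 mg/L.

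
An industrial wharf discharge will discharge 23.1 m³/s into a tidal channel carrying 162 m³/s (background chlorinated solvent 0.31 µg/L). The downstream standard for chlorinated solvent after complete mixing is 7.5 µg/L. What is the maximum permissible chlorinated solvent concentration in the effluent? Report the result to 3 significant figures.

57.9 µg/L

At the limit, (Qr·Cr + Qe·Cₑ)/(Qr + Qe) = 7.5:
Cₑ = (185.1·7.5 − 162.0·0.3100) / 23.10 = 57.92 µg/L.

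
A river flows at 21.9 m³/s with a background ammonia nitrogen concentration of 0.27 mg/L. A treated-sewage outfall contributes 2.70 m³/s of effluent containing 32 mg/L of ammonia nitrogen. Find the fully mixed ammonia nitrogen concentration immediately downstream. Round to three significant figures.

3.75 mg/L

Conservation of mass: C = (21.90·0.2700 + 2.700·32.00) / 24.60 = 92.31/24.60 = 3.753 mg/L.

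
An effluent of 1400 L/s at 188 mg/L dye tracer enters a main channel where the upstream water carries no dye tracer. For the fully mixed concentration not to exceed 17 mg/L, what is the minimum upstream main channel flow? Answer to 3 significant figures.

14100 L/s

Set C_mix = 17: (Q·0 + 1400·188.0) / (Q + 1400) = 17
→ Q = 1400·(188.0 − 17)/(17 − 0) = 14080 L/s.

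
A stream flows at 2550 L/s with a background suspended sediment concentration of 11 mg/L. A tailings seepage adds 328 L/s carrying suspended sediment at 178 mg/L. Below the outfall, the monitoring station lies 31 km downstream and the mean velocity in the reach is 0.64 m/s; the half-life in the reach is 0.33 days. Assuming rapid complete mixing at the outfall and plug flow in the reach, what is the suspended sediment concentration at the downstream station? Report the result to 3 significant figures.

9.25 mg/L

Mixed concentration C = ΣQC/ΣQ = (2550·11.00 + 328.0·178.0) / 2878 = 86430/2878 = 30.03 mg/L.
Travel time t = 31·1000 / 0.64 = 48440 s = 13.45 h.
Half-life 0.33 d → k = ln 2 / 0.33 = 2.100 d⁻¹.
Decay over the reach: 30.03·exp(−kt) = 30.03·0.3080 = 9.251 mg/L.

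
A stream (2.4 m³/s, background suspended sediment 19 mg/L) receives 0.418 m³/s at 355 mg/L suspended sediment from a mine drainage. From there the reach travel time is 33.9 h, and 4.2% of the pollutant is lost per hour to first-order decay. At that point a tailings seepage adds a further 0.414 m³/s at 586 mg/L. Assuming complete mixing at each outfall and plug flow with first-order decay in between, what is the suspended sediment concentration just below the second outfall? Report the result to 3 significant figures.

Conservation of mass: C = (2.400·19.00 + 0.4180·355.0) / 2.818 = 194.0/2.818 = 68.84 mg/L; combined flow 2.818 m³/s.
4.2%/h lost → k = −ln(1 − 0.042) = 0.04291 h⁻¹.
Applying C = C₀e^(−kt): 68.84 × 0.2335 = 16.07 mg/L.
Second outfall: C = (2.818·16.07 + 0.4140·586.0)/3.232 = 89.08 mg/L.

89.1 mg/L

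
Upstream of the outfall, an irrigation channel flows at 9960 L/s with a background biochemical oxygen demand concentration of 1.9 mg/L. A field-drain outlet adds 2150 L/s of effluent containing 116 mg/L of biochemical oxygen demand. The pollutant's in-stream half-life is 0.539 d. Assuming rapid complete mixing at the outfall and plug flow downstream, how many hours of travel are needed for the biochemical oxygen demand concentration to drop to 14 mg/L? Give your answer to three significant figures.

8.57 h

Conservation of mass: C = (9960·1.900 + 2150·116.0) / 12110 = 268300/12110 = 22.16 mg/L.
Half-life 0.539 d → k = ln 2 / 0.539 = 1.286 d⁻¹.
22.16·exp(−k·t) = 14 → t = ln(22.16/14)/k = 30850 s = 8.568 h.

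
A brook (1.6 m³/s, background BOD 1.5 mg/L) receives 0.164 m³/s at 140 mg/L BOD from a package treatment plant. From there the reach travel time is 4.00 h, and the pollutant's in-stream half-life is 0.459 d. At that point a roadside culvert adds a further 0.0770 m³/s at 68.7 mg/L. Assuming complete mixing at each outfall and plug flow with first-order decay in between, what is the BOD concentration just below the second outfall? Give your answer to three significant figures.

13.6 mg/L

Mixed concentration C = ΣQC/ΣQ = (1.600·1.500 + 0.1640·140.0) / 1.764 = 25.36/1.764 = 14.38 mg/L; combined flow 1.764 m³/s.
Half-life 0.459 d → k = ln 2 / 0.459 = 1.510 d⁻¹.
Applying C = C₀e^(−kt): 14.38 × 0.7775 = 11.18 mg/L.
Second outfall: C = (1.764·11.18 + 0.07700·68.70)/1.841 = 13.58 mg/L.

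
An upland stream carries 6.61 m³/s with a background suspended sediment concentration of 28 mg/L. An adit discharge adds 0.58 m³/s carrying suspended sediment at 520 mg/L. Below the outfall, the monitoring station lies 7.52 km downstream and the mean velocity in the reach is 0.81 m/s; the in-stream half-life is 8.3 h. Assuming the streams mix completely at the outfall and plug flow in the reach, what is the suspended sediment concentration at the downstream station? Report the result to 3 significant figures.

Conservation of mass: C = (6.610·28.00 + 0.5800·520.0) / 7.190 = 486.7/7.190 = 67.69 mg/L.
Travel time t = 7.52·1000 / 0.81 = 9284 s = 2.579 h.
Half-life 8.3 h → k = ln 2 / 8.3 = 0.08351 h⁻¹ = 2.004 d⁻¹.
Decay over the reach: 67.69·exp(−kt) = 67.69·0.8062 = 54.57 mg/L.

54.6 mg/L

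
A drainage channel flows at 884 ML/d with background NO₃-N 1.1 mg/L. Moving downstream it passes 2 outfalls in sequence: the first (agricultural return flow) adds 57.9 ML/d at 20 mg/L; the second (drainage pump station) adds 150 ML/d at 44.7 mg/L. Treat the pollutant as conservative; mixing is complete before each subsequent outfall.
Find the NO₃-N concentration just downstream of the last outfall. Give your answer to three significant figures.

Below outfall 1: Q → 941.9 ML/d, C = (884.0·1.100 + 57.90·20.00)/941.9 = 2.262 mg/L.
Below outfall 2: Q → 1092 ML/d, C = (941.9·2.262 + 150.0·44.70)/1092 = 8.092 mg/L.

8.09 mg/L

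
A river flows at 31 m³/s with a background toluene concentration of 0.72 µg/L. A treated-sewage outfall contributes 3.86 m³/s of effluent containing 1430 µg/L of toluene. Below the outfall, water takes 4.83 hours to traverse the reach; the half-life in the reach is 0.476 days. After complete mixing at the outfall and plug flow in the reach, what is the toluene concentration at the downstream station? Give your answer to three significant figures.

Mixed concentration C = ΣQC/ΣQ = (31.00·0.7200 + 3.860·1430) / 34.86 = 5542/34.86 = 159.0 µg/L.
Half-life 0.476 d → k = ln 2 / 0.476 = 1.456 d⁻¹.
Decay over the reach: 159.0·exp(−kt) = 159.0·0.7460 = 118.6 µg/L.

119 µg/L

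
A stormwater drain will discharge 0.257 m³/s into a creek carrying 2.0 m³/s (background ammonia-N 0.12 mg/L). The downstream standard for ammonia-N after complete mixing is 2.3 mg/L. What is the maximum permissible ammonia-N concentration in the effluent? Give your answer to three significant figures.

19.3 mg/L

At the limit, (Qr·Cr + Qe·Cₑ)/(Qr + Qe) = 2.3:
Cₑ = (2.257·2.3 − 2.000·0.1200) / 0.2570 = 19.26 mg/L.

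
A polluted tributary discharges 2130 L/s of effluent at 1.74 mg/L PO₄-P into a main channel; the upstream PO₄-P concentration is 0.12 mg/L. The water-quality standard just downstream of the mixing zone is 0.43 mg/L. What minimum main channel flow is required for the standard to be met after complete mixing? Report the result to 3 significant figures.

9000 L/s

Set C_mix = 0.43: (Q·0.1200 + 2130·1.740) / (Q + 2130) = 0.43
→ Q = 2130·(1.740 − 0.43)/(0.43 − 0.1200) = 9001 L/s.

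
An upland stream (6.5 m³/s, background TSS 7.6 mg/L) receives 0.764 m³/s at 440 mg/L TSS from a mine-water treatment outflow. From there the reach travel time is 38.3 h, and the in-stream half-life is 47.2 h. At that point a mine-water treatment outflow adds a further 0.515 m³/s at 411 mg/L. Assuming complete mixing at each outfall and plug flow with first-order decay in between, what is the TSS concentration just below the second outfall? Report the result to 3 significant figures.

55.5 mg/L

Mixed concentration C = ΣQC/ΣQ = (6.500·7.600 + 0.7640·440.0) / 7.264 = 385.6/7.264 = 53.08 mg/L; combined flow 7.264 m³/s.
Half-life 47.2 h → k = ln 2 / 47.2 = 0.01469 h⁻¹ = 0.3524 d⁻¹.
Decay over the reach: 53.08·exp(−kt) = 53.08·0.5698 = 30.24 mg/L.
Second outfall: C = (7.264·30.24 + 0.5150·411.0)/7.779 = 55.45 mg/L.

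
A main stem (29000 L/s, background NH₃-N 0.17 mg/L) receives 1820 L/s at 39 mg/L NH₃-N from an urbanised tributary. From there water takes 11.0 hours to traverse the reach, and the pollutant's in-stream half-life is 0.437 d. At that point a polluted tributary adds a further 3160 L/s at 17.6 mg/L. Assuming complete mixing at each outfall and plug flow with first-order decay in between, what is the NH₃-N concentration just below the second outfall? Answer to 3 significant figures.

2.72 mg/L

Flow-weighted average: C = (29000·0.1700 + 1820·39.00) / 30820 = 75910/30820 = 2.463 mg/L; combined flow 30820 L/s.
Half-life 0.437 d → k = ln 2 / 0.437 = 1.586 d⁻¹.
Decay over the reach: 2.463·exp(−kt) = 2.463·0.4834 = 1.191 mg/L.
Second outfall: C = (30820·1.191 + 3160·17.60)/33980 = 2.717 mg/L.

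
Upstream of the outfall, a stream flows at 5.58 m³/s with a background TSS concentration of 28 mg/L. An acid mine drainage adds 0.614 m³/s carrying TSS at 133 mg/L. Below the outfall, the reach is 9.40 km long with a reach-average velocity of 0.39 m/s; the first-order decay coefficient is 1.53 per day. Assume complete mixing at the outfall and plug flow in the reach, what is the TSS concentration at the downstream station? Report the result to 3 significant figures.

25.1 mg/L

After mixing, C = (5.580·28.00 + 0.6140·133.0) / 6.194 = 237.9/6.194 = 38.41 mg/L.
Travel time t = 9.40·1000 / 0.39 = 24100 s = 6.695 h.
Decay over the reach: 38.41·exp(−kt) = 38.41·0.6526 = 25.06 mg/L.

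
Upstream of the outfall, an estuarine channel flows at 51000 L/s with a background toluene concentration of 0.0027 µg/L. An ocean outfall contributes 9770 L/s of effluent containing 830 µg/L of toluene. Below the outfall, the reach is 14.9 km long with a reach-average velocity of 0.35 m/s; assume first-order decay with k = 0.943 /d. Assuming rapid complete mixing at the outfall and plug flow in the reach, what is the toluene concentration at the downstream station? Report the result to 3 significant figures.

83.8 µg/L

Flow-weighted average: C = (51000·0.002700 + 9770·830.0) / 60770 = 8109000/60770 = 133.4 µg/L.
Travel time t = 14.9·1000 / 0.35 = 42570 s = 11.83 h.
First-order decay: C = 133.4·exp(−k·t) = 133.4·0.6284 = 83.85 µg/L.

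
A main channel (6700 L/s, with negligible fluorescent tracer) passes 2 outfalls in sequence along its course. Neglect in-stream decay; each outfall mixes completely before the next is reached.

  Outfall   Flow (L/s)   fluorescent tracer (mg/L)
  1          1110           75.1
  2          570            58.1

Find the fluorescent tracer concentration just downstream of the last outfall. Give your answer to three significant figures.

13.9 mg/L

Below outfall 1: Q → 7810 L/s, C = (6700·0 + 1110·75.10)/7810 = 10.67 mg/L.
Below outfall 2: Q → 8380 L/s, C = (7810·10.67 + 570.0·58.10)/8380 = 13.90 mg/L.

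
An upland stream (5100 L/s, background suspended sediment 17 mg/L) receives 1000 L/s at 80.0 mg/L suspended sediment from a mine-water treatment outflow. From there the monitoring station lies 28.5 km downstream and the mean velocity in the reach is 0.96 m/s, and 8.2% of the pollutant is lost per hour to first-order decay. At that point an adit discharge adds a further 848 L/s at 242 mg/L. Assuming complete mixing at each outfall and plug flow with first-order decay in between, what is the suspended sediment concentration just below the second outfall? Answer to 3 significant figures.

41.4 mg/L

After mixing, C = (5100·17.00 + 1000·80.00) / 6100 = 166700/6100 = 27.33 mg/L; combined flow 6100 L/s.
Travel time t = 28.5·1000 / 0.96 = 29690 s = 8.247 h.
8.2%/h lost → k = −ln(1 − 0.082) = 0.08556 h⁻¹.
Applying C = C₀e^(−kt): 27.33 × 0.4938 = 13.50 mg/L.
At the second outfall, C = (6100·13.50 + 848.0·242.0) / (6100 + 848.0) = 41.38 mg/L.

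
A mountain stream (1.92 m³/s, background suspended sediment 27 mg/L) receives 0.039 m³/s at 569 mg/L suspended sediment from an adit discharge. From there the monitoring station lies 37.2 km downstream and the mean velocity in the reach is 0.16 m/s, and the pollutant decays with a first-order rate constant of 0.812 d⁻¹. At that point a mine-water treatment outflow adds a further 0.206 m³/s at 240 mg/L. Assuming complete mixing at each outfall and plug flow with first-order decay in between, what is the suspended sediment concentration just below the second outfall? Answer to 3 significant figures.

26.7 mg/L

Conservation of mass: C = (1.920·27.00 + 0.03900·569.0) / 1.959 = 74.03/1.959 = 37.79 mg/L; combined flow 1.959 m³/s.
Travel time t = 37.2·1000 / 0.16 = 232500 s = 64.58 h.
First-order decay: C = 37.79·exp(−k·t) = 37.79·0.1125 = 4.250 mg/L.
At the second outfall, C = (1.959·4.250 + 0.2060·240.0) / (1.959 + 0.2060) = 26.68 mg/L.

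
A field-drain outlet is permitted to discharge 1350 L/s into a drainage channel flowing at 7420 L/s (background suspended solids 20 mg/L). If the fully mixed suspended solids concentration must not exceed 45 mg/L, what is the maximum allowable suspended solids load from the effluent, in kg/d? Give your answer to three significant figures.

Mass balance at the limit: 7420·20.00 + 1350·Cₑ = 8770·45 → Cₑ = 182.4 mg/L.
1350 L/s = 1.350 m³/s. Load = 1.350 m³/s × 182.4 g/m³ × 86 400 s/d = 21280 kg/d.

21300 kg/d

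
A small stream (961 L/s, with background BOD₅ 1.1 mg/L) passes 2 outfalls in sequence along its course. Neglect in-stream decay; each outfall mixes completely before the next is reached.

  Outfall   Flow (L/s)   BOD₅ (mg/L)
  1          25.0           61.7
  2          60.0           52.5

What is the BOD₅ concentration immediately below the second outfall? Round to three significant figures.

5.50 mg/L

Outfall 1: combined Q = 986.0 L/s; C = (961.0·1.100 + 25.00·61.70)/986.0 = 2.637 mg/L.
Outfall 2: combined Q = 1046 L/s; C = (986.0·2.637 + 60.00·52.50)/1046 = 5.497 mg/L.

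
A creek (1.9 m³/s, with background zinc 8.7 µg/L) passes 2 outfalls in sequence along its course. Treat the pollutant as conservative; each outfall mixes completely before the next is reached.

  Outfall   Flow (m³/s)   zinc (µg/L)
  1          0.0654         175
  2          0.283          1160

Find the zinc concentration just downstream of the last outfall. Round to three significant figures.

158 µg/L

Outfall 1: combined Q = 1.965 m³/s; C = (1.900·8.700 + 0.06540·175.0)/1.965 = 14.23 µg/L.
Outfall 2: combined Q = 2.248 m³/s; C = (1.965·14.23 + 0.2830·1160)/2.248 = 158.4 µg/L.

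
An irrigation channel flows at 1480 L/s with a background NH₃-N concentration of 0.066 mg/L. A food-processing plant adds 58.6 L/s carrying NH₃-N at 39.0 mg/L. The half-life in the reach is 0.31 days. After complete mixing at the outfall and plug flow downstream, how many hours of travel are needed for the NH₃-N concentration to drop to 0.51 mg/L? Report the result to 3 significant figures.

11.9 h

After mixing, C = (1480·0.06600 + 58.60·39.00) / 1539 = 2383/1539 = 1.549 mg/L.
Half-life 0.31 d → k = ln 2 / 0.31 = 2.236 d⁻¹.
1.549·exp(−k·t) = 0.51 → t = ln(1.549/0.51)/k = 42930 s = 11.92 h.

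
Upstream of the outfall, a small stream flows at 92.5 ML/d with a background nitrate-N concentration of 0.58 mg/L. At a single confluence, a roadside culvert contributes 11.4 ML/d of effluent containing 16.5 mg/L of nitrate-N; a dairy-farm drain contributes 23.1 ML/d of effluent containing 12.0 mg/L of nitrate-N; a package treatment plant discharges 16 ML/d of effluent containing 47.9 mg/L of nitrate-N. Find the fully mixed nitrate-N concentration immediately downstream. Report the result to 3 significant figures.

Flow-weighted average: C = (92.50·0.5800 + 11.40·16.50 + 23.10·12.00 + 16.00·47.90) / 143.0 = 1285/143.0 = 8.988 mg/L.

8.99 mg/L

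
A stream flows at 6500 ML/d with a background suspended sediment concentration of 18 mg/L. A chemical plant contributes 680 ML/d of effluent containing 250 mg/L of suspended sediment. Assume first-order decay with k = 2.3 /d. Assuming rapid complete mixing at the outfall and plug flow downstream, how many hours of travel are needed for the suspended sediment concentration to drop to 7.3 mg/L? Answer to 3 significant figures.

17.7 h

Flow-weighted average: C = (6500·18.00 + 680.0·250.0) / 7180 = 287000/7180 = 39.97 mg/L.
39.97·exp(−k·t) = 7.3 → t = ln(39.97/7.3)/k = 63870 s = 17.74 h.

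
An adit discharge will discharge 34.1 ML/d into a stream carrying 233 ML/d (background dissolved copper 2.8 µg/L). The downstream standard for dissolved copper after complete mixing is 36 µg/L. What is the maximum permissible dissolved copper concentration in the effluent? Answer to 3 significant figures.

At the limit, (Qr·Cr + Qe·Cₑ)/(Qr + Qe) = 36:
Cₑ = (267.1·36 − 233.0·2.800) / 34.10 = 262.9 µg/L.

263 µg/L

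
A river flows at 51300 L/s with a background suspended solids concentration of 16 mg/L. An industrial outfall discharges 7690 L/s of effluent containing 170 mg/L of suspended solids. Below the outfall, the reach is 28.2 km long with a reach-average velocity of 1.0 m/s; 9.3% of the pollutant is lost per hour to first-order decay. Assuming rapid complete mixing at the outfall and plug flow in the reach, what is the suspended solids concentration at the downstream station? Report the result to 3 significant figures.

Mixed concentration C = ΣQC/ΣQ = (51300·16.00 + 7690·170.0) / 58990 = 2128000/58990 = 36.08 mg/L.
Travel time t = 28.2·1000 / 1.0 = 28200 s = 7.833 h.
9.3%/h lost → k = −ln(1 − 0.093) = 0.09761 h⁻¹.
Decay over the reach: 36.08·exp(−kt) = 36.08·0.4655 = 16.79 mg/L.

16.8 mg/L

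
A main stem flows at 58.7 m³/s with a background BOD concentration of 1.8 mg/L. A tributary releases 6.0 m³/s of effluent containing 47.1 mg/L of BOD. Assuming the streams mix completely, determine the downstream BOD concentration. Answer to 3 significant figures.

Conservation of mass: C = (58.70·1.800 + 6.000·47.10) / 64.70 = 388.3/64.70 = 6.001 mg/L.

6.00 mg/L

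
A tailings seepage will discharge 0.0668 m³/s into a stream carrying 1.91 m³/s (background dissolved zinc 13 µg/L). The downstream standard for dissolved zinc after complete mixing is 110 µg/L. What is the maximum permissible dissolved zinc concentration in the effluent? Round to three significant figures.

2880 µg/L

At the limit, (Qr·Cr + Qe·Cₑ)/(Qr + Qe) = 110:
Cₑ = (1.977·110 − 1.910·13.00) / 0.06680 = 2884 µg/L.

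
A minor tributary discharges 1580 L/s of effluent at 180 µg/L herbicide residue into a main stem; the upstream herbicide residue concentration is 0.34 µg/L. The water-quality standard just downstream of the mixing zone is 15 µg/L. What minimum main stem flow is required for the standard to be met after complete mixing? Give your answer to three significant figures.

17800 L/s

Set C_mix = 15: (Q·0.3400 + 1580·180.0) / (Q + 1580) = 15
→ Q = 1580·(180.0 − 15)/(15 − 0.3400) = 17780 L/s.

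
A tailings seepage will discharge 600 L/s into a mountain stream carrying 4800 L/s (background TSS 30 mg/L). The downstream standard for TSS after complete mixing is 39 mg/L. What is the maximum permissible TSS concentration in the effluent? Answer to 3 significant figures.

At the limit, (Qr·Cr + Qe·Cₑ)/(Qr + Qe) = 39:
Cₑ = (5400·39 − 4800·30.00) / 600.0 = 111.0 mg/L.

111 mg/L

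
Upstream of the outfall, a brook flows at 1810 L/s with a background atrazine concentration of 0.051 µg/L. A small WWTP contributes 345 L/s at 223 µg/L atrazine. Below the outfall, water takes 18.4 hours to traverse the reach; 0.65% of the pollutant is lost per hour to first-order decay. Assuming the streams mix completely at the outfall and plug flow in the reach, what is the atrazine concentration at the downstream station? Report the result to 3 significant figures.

31.7 µg/L

Flow-weighted average: C = (1810·0.05100 + 345.0·223.0) / 2155 = 77030/2155 = 35.74 µg/L.
0.65%/h lost → k = −ln(1 − 0.0065) = 0.006521 h⁻¹.
First-order decay: C = 35.74·exp(−k·t) = 35.74·0.8869 = 31.70 µg/L.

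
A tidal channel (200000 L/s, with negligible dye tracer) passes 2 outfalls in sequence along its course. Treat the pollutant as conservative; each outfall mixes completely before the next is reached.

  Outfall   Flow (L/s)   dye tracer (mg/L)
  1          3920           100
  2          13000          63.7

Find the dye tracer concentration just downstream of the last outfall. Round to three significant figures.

Below outfall 1: Q → 203900 L/s, C = (200000·0 + 3920·100.0)/203900 = 1.922 mg/L.
Below outfall 2: Q → 216900 L/s, C = (203900·1.922 + 13000·63.70)/216900 = 5.625 mg/L.

5.62 mg/L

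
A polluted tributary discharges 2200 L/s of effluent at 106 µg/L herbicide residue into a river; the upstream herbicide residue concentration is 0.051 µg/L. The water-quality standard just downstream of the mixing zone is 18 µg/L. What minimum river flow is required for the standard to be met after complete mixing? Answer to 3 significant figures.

10800 L/s

Set C_mix = 18: (Q·0.05100 + 2200·106.0) / (Q + 2200) = 18
→ Q = 2200·(106.0 − 18)/(18 − 0.05100) = 10790 L/s.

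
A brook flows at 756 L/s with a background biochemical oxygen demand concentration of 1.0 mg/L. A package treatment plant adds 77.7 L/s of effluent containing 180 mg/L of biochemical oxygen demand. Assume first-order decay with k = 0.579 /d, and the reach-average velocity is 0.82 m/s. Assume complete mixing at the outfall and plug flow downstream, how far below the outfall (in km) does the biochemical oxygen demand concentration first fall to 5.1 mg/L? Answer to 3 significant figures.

152 km

Flow-weighted average: C = (756.0·1.000 + 77.70·180.0) / 833.7 = 14740/833.7 = 17.68 mg/L.
Set 17.68·exp(−k·t) = 5.1 → t = ln(17.68/5.1)/k = 185500 s = 51.54 h.
Distance = v·t = 0.82·185500 = 152100 m = 152.1 km.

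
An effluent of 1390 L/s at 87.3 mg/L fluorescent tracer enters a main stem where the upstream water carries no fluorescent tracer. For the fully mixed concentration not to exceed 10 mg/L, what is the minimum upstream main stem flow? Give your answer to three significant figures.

Set C_mix = 10: (Q·0 + 1390·87.30) / (Q + 1390) = 10
→ Q = 1390·(87.30 − 10)/(10 − 0) = 10740 L/s.

10700 L/s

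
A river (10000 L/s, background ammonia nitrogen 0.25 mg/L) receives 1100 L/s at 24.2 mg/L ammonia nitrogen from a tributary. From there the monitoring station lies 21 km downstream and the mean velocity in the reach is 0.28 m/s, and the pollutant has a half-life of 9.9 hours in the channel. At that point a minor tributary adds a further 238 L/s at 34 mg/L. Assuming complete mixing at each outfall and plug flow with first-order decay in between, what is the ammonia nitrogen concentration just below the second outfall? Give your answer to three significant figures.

1.31 mg/L

Flow-weighted average: C = (10000·0.2500 + 1100·24.20) / 11100 = 29120/11100 = 2.623 mg/L; combined flow 11100 L/s.
Travel time t = 21·1000 / 0.28 = 75000 s = 20.83 h.
Half-life 9.9 h → k = ln 2 / 9.9 = 0.07001 h⁻¹ = 1.680 d⁻¹.
After decay, C = 2.623 × e^(−kt) = 2.623 × 0.2326 = 0.6101 mg/L.
Second outfall: C = (11100·0.6101 + 238.0·34.00)/11340 = 1.311 mg/L.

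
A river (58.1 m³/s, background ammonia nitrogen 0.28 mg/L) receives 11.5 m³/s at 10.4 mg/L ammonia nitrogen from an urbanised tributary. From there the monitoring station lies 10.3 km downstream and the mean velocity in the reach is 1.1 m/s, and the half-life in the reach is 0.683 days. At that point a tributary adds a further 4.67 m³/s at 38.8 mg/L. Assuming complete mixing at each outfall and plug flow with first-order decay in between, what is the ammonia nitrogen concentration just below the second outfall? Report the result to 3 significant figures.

Flow-weighted average: C = (58.10·0.2800 + 11.50·10.40) / 69.60 = 135.9/69.60 = 1.952 mg/L; combined flow 69.60 m³/s.
Travel time t = 10.3·1000 / 1.1 = 9364 s = 2.601 h.
Half-life 0.683 d → k = ln 2 / 0.683 = 1.015 d⁻¹.
After decay, C = 1.952 × e^(−kt) = 1.952 × 0.8958 = 1.749 mg/L.
Second outfall: C = (69.60·1.749 + 4.670·38.80)/74.27 = 4.079 mg/L.

4.08 mg/L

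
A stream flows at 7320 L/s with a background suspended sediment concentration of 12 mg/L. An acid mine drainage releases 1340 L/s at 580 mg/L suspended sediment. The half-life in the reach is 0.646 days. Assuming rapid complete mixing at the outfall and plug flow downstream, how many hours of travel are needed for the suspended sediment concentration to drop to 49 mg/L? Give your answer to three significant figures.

15.9 h

Flow-weighted average: C = (7320·12.00 + 1340·580.0) / 8660 = 865000/8660 = 99.89 mg/L.
Half-life 0.646 d → k = ln 2 / 0.646 = 1.073 d⁻¹.
99.89·exp(−k·t) = 49 → t = ln(99.89/49)/k = 57350 s = 15.93 h.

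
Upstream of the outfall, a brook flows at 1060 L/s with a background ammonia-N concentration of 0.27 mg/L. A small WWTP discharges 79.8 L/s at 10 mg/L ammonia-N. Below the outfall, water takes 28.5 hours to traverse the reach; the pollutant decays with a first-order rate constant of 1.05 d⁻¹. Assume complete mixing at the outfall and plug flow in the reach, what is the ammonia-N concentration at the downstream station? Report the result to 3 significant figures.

0.273 mg/L

Mixed concentration C = ΣQC/ΣQ = (1060·0.2700 + 79.80·10.00) / 1140 = 1084/1140 = 0.9512 mg/L.
Decay over the reach: 0.9512·exp(−kt) = 0.9512·0.2874 = 0.2734 mg/L.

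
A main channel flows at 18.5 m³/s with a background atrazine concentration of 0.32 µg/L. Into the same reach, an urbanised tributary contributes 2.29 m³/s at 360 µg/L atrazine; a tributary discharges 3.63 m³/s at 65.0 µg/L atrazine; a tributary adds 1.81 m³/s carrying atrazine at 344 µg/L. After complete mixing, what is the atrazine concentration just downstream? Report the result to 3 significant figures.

64.4 µg/L

After mixing, C = (18.50·0.3200 + 2.290·360.0 + 3.630·65.00 + 1.810·344.0) / 26.23 = 1689/26.23 = 64.39 µg/L.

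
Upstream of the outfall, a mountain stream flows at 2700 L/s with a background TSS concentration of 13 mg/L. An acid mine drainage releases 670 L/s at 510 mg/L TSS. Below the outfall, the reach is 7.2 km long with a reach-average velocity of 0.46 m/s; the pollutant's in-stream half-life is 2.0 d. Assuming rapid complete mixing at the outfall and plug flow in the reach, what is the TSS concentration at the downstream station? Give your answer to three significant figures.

Conservation of mass: C = (2700·13.00 + 670.0·510.0) / 3370 = 376800/3370 = 111.8 mg/L.
Travel time t = 7.2·1000 / 0.46 = 15650 s = 4.348 h.
Half-life 2.0 d → k = ln 2 / 2.0 = 0.3466 d⁻¹.
Decay over the reach: 111.8·exp(−kt) = 111.8·0.9391 = 105.0 mg/L.

105 mg/L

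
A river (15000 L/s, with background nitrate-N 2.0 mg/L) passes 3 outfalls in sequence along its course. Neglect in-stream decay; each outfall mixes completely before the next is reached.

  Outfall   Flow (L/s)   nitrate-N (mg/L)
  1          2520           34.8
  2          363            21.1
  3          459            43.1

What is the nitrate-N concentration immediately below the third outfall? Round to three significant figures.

Below outfall 1: Q → 17520 L/s, C = (15000·2.000 + 2520·34.80)/17520 = 6.718 mg/L.
Below outfall 2: Q → 17880 L/s, C = (17520·6.718 + 363.0·21.10)/17880 = 7.010 mg/L.
Below outfall 3: Q → 18340 L/s, C = (17880·7.010 + 459.0·43.10)/18340 = 7.913 mg/L.

7.91 mg/L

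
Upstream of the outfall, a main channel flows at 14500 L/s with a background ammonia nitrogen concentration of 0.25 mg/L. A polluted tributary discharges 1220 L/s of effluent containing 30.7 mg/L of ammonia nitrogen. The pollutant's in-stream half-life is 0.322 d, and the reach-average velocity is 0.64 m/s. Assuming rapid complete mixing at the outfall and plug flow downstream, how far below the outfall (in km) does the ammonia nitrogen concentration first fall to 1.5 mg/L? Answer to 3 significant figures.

Mixed concentration C = ΣQC/ΣQ = (14500·0.2500 + 1220·30.70) / 15720 = 41080/15720 = 2.613 mg/L.
Half-life 0.322 d → k = ln 2 / 0.322 = 2.153 d⁻¹.
Set 2.613·exp(−k·t) = 1.5 → t = ln(2.613/1.5)/k = 22280 s = 6.189 h.
Distance = v·t = 0.64·22280 = 14260 m = 14.26 km.

14.3 km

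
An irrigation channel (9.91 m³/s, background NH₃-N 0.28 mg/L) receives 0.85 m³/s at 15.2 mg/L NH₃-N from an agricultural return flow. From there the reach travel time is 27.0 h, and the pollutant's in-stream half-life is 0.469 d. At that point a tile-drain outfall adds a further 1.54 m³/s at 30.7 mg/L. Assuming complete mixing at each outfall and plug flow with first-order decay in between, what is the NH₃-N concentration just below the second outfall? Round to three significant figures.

4.09 mg/L

Mixed concentration C = ΣQC/ΣQ = (9.910·0.2800 + 0.8500·15.20) / 10.76 = 15.69/10.76 = 1.459 mg/L; combined flow 10.76 m³/s.
Half-life 0.469 d → k = ln 2 / 0.469 = 1.478 d⁻¹.
After decay, C = 1.459 × e^(−kt) = 1.459 × 0.1896 = 0.2766 mg/L.
At the second outfall, C = (10.76·0.2766 + 1.540·30.70) / (10.76 + 1.540) = 4.086 mg/L.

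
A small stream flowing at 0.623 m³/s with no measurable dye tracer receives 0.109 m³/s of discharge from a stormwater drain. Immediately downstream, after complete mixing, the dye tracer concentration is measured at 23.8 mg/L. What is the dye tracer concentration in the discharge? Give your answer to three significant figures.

160 mg/L

Mass balance: 0.6230·0 + 0.1090·Cₑ = 0.7320·23.80
→ Cₑ = (0.7320·23.80 − 0.6230·0) / 0.1090 = 159.8 mg/L.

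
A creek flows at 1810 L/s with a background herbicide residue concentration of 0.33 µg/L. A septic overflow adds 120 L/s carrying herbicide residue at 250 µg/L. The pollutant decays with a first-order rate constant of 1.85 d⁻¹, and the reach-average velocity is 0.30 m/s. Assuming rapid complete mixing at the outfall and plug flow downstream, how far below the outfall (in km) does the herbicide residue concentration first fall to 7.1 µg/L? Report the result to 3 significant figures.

11.3 km

Conservation of mass: C = (1810·0.3300 + 120.0·250.0) / 1930 = 30600/1930 = 15.85 µg/L.
Set 15.85·exp(−k·t) = 7.1 → t = ln(15.85/7.1)/k = 37520 s = 10.42 h.
Distance = v·t = 0.30·37520 = 11250 m = 11.25 km.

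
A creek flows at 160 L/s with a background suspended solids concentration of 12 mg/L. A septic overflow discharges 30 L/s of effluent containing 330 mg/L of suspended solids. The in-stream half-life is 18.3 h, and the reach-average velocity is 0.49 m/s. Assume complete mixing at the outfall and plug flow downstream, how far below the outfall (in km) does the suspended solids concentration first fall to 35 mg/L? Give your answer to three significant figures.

Flow-weighted average: C = (160.0·12.00 + 30.00·330.0) / 190.0 = 11820/190.0 = 62.21 mg/L.
Half-life 18.3 h → k = ln 2 / 18.3 = 0.03788 h⁻¹ = 0.9090 d⁻¹.
Set 62.21·exp(−k·t) = 35 → t = ln(62.21/35)/k = 54670 s = 15.19 h.
Distance = v·t = 0.49·54670 = 26790 m = 26.79 km.

26.8 km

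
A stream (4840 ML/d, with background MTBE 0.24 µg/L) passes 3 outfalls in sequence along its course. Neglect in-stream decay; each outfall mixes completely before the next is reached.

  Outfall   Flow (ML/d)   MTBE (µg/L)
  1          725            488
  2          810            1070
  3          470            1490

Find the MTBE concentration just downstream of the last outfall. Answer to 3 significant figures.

Below outfall 1: Q → 5565 ML/d, C = (4840·0.2400 + 725.0·488.0)/5565 = 63.78 µg/L.
Below outfall 2: Q → 6375 ML/d, C = (5565·63.78 + 810.0·1070)/6375 = 191.6 µg/L.
Below outfall 3: Q → 6845 ML/d, C = (6375·191.6 + 470.0·1490)/6845 = 280.8 µg/L.

281 µg/L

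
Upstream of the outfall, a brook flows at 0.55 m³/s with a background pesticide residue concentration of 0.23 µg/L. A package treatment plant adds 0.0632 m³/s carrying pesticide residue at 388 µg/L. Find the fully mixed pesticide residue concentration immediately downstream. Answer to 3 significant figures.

Flow-weighted average: C = (0.5500·0.2300 + 0.06320·388.0) / 0.6132 = 24.65/0.6132 = 40.20 µg/L.

40.2 µg/L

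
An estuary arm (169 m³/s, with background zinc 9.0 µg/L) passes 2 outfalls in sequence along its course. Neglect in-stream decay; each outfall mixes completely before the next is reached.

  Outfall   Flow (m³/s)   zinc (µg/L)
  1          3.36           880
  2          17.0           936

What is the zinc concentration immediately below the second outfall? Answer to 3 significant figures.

108 µg/L

Below outfall 1: Q → 172.4 m³/s, C = (169.0·9.000 + 3.360·880.0)/172.4 = 25.98 µg/L.
Below outfall 2: Q → 189.4 m³/s, C = (172.4·25.98 + 17.00·936.0)/189.4 = 107.7 µg/L.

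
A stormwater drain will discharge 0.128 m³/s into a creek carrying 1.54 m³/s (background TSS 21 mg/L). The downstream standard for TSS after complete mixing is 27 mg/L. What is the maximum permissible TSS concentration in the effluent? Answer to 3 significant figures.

At the limit, (Qr·Cr + Qe·Cₑ)/(Qr + Qe) = 27:
Cₑ = (1.668·27 − 1.540·21.00) / 0.1280 = 99.19 mg/L.

99.2 mg/L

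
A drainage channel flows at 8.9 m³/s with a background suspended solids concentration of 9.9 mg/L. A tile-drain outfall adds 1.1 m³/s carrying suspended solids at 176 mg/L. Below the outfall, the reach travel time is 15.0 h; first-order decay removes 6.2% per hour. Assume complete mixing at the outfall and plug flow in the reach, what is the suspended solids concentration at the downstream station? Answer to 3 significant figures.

Mixed concentration C = ΣQC/ΣQ = (8.900·9.900 + 1.100·176.0) / 10.00 = 281.7/10.00 = 28.17 mg/L.
6.2%/h lost → k = −ln(1 − 0.062) = 0.06401 h⁻¹.
Applying C = C₀e^(−kt): 28.17 × 0.3829 = 10.79 mg/L.

10.8 mg/L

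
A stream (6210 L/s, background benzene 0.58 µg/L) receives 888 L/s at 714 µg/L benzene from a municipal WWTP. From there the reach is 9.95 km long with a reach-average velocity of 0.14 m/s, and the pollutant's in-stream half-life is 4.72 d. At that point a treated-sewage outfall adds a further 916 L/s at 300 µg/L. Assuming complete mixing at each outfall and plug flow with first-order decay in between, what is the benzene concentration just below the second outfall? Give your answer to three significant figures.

Flow-weighted average: C = (6210·0.5800 + 888.0·714.0) / 7098 = 637600/7098 = 89.83 µg/L; combined flow 7098 L/s.
Travel time t = 9.95·1000 / 0.14 = 71070 s = 19.74 h.
Half-life 4.72 d → k = ln 2 / 4.72 = 0.1469 d⁻¹.
Applying C = C₀e^(−kt): 89.83 × 0.8862 = 79.61 µg/L.
Second outfall: C = (7098·79.61 + 916.0·300.0)/8014 = 104.8 µg/L.

105 µg/L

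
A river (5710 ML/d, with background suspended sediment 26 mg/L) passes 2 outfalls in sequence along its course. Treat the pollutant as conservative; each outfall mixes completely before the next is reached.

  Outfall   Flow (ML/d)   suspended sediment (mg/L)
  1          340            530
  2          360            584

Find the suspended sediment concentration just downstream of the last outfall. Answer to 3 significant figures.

Outfall 1: combined Q = 6050 ML/d; C = (5710·26.00 + 340.0·530.0)/6050 = 54.32 mg/L.
Outfall 2: combined Q = 6410 ML/d; C = (6050·54.32 + 360.0·584.0)/6410 = 84.07 mg/L.

84.1 mg/L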